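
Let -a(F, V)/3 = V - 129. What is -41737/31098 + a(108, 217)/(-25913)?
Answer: -1073321009/805842474 ≈ -1.3319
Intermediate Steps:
a(F, V) = 387 - 3*V (a(F, V) = -3*(V - 129) = -3*(-129 + V) = 387 - 3*V)
-41737/31098 + a(108, 217)/(-25913) = -41737/31098 + (387 - 3*217)/(-25913) = -41737*1/31098 + (387 - 651)*(-1/25913) = -41737/31098 - 264*(-1/25913) = -41737/31098 + 264/25913 = -1073321009/805842474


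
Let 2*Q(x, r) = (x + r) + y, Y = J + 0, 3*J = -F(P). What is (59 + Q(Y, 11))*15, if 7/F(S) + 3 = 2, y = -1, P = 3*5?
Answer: 1955/2 ≈ 977.50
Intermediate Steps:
P = 15
F(S) = -7 (F(S) = 7/(-3 + 2) = 7/(-1) = 7*(-1) = -7)
J = 7/3 (J = (-1*(-7))/3 = (⅓)*7 = 7/3 ≈ 2.3333)
Y = 7/3 (Y = 7/3 + 0 = 7/3 ≈ 2.3333)
Q(x, r) = -½ + r/2 + x/2 (Q(x, r) = ((x + r) - 1)/2 = ((r + x) - 1)/2 = (-1 + r + x)/2 = -½ + r/2 + x/2)
(59 + Q(Y, 11))*15 = (59 + (-½ + (½)*11 + (½)*(7/3)))*15 = (59 + (-½ + 11/2 + 7/6))*15 = (59 + 37/6)*15 = (391/6)*15 = 1955/2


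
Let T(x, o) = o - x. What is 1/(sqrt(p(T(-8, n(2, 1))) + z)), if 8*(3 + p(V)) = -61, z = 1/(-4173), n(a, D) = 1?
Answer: -2*I*sqrt(2960434698)/354713 ≈ -0.30678*I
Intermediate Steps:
z = -1/4173 ≈ -0.00023964
p(V) = -85/8 (p(V) = -3 + (1/8)*(-61) = -3 - 61/8 = -85/8)
1/(sqrt(p(T(-8, n(2, 1))) + z)) = 1/(sqrt(-85/8 - 1/4173)) = 1/(sqrt(-354713/33384)) = 1/(I*sqrt(2960434698)/16692) = -2*I*sqrt(2960434698)/354713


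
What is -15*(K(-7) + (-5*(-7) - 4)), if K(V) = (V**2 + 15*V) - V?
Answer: 270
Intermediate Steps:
K(V) = V**2 + 14*V
-15*(K(-7) + (-5*(-7) - 4)) = -15*(-7*(14 - 7) + (-5*(-7) - 4)) = -15*(-7*7 + (35 - 4)) = -15*(-49 + 31) = -15*(-18) = 270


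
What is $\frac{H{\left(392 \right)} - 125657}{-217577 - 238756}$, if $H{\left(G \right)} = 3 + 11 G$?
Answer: $\frac{121342}{456333} \approx 0.26591$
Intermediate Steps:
$\frac{H{\left(392 \right)} - 125657}{-217577 - 238756} = \frac{\left(3 + 11 \cdot 392\right) - 125657}{-217577 - 238756} = \frac{\left(3 + 4312\right) - 125657}{-456333} = \left(4315 - 125657\right) \left(- \frac{1}{456333}\right) = \left(-121342\right) \left(- \frac{1}{456333}\right) = \frac{121342}{456333}$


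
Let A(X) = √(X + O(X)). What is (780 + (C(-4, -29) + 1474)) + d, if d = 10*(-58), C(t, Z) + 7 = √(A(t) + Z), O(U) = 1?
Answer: 1667 + √(-29 + I*√3) ≈ 1667.2 + 5.3876*I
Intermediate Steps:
A(X) = √(1 + X) (A(X) = √(X + 1) = √(1 + X))
C(t, Z) = -7 + √(Z + √(1 + t)) (C(t, Z) = -7 + √(√(1 + t) + Z) = -7 + √(Z + √(1 + t)))
d = -580
(780 + (C(-4, -29) + 1474)) + d = (780 + ((-7 + √(-29 + √(1 - 4))) + 1474)) - 580 = (780 + ((-7 + √(-29 + √(-3))) + 1474)) - 580 = (780 + ((-7 + √(-29 + I*√3)) + 1474)) - 580 = (780 + (1467 + √(-29 + I*√3))) - 580 = (2247 + √(-29 + I*√3)) - 580 = 1667 + √(-29 + I*√3)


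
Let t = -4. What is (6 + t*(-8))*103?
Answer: 3914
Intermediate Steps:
(6 + t*(-8))*103 = (6 - 4*(-8))*103 = (6 + 32)*103 = 38*103 = 3914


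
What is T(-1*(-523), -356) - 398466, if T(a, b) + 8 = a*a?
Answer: -124945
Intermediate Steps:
T(a, b) = -8 + a² (T(a, b) = -8 + a*a = -8 + a²)
T(-1*(-523), -356) - 398466 = (-8 + (-1*(-523))²) - 398466 = (-8 + 523²) - 398466 = (-8 + 273529) - 398466 = 273521 - 398466 = -124945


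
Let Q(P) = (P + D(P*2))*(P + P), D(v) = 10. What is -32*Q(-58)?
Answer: -178176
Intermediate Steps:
Q(P) = 2*P*(10 + P) (Q(P) = (P + 10)*(P + P) = (10 + P)*(2*P) = 2*P*(10 + P))
-32*Q(-58) = -64*(-58)*(10 - 58) = -64*(-58)*(-48) = -32*5568 = -178176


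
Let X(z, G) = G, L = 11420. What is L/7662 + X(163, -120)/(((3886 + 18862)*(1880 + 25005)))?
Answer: 174606061304/117148145169 ≈ 1.4905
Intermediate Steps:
L/7662 + X(163, -120)/(((3886 + 18862)*(1880 + 25005))) = 11420/7662 - 120*1/((1880 + 25005)*(3886 + 18862)) = 11420*(1/7662) - 120/(22748*26885) = 5710/3831 - 120/611579980 = 5710/3831 - 120*1/611579980 = 5710/3831 - 6/30578999 = 174606061304/117148145169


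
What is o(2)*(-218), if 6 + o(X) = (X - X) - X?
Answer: 1744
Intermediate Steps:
o(X) = -6 - X (o(X) = -6 + ((X - X) - X) = -6 + (0 - X) = -6 - X)
o(2)*(-218) = (-6 - 1*2)*(-218) = (-6 - 2)*(-218) = -8*(-218) = 1744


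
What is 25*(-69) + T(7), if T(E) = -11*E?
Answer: -1802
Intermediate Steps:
25*(-69) + T(7) = 25*(-69) - 11*7 = -1725 - 77 = -1802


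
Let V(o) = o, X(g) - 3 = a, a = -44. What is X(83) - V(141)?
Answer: -182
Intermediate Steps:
X(g) = -41 (X(g) = 3 - 44 = -41)
X(83) - V(141) = -41 - 1*141 = -41 - 141 = -182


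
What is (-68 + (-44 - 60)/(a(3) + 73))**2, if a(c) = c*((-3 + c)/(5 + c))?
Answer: 25684624/5329 ≈ 4819.8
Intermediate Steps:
a(c) = c*(-3 + c)/(5 + c) (a(c) = c*((-3 + c)/(5 + c)) = c*(-3 + c)/(5 + c))
(-68 + (-44 - 60)/(a(3) + 73))**2 = (-68 + (-44 - 60)/(3*(-3 + 3)/(5 + 3) + 73))**2 = (-68 - 104/(3*0/8 + 73))**2 = (-68 - 104/(3*(1/8)*0 + 73))**2 = (-68 - 104/(0 + 73))**2 = (-68 - 104/73)**2 = (-5068/73)**2 = 25684624/5329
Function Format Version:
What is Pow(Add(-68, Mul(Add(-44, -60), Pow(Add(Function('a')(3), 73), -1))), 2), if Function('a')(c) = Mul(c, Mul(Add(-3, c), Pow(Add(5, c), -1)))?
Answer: Rational(25684624, 5329) ≈ 4819.8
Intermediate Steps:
Function('a')(c) = Mul(c, Pow(Add(5, c), -1), Add(-3, c)) (Function('a')(c) = Mul(c, Mul(Pow(Add(5, c), -1), Add(-3, c))) = Mul(c, Pow(Add(5, c), -1), Add(-3, c)))
Pow(Add(-68, Mul(Add(-44, -60), Pow(Add(Function('a')(3), 73), -1))), 2) = Pow(Add(-68, Mul(Add(-44, -60), Pow(Add(Mul(3, Pow(Add(5, 3), -1), Add(-3, 3)), 73), -1))), 2) = Pow(Add(-68, Mul(-104, Pow(Add(Mul(3, Pow(8, -1), 0), 73), -1))), 2) = Pow(Add(-68, Mul(-104, Pow(Add(Mul(3, Rational(1, 8), 0), 73), -1))), 2) = Pow(Add(-68, Mul(-104, Pow(Add(0, 73), -1))), 2) = Pow(Add(-68, Mul(-104, Pow(73, -1))), 2) = Pow(Add(-68, Mul(-104, Rational(1, 73))), 2) = Pow(Add(-68, Rational(-104, 73)), 2) = Pow(Rational(-5068, 73), 2) = Rational(25684624, 5329)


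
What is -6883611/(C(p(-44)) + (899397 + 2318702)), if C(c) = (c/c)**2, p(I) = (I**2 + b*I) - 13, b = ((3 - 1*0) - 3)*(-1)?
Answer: -2294537/1072700 ≈ -2.1390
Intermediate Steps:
b = 0 (b = ((3 + 0) - 3)*(-1) = (3 - 3)*(-1) = 0*(-1) = 0)
p(I) = -13 + I**2 (p(I) = (I**2 + 0*I) - 13 = (I**2 + 0) - 13 = I**2 - 13 = -13 + I**2)
C(c) = 1 (C(c) = 1**2 = 1)
-6883611/(C(p(-44)) + (899397 + 2318702)) = -6883611/(1 + (899397 + 2318702)) = -6883611/(1 + 3218099) = -6883611/3218100 = -6883611*1/3218100 = -2294537/1072700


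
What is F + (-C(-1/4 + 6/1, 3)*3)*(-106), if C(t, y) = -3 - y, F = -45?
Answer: -1953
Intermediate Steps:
F + (-C(-1/4 + 6/1, 3)*3)*(-106) = -45 + (-(-3 - 1*3)*3)*(-106) = -45 + (-(-3 - 3)*3)*(-106) = -45 + (-1*(-6)*3)*(-106) = -45 + (6*3)*(-106) = -45 + 18*(-106) = -45 - 1908 = -1953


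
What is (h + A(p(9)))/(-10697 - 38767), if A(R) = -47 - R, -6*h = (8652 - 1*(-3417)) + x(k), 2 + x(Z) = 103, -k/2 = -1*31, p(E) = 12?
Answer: 3131/74196 ≈ 0.042199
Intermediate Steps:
k = 62 (k = -(-2)*31 = -2*(-31) = 62)
x(Z) = 101 (x(Z) = -2 + 103 = 101)
h = -6085/3 (h = -((8652 - 1*(-3417)) + 101)/6 = -((8652 + 3417) + 101)/6 = -(12069 + 101)/6 = -1/6*12170 = -6085/3 ≈ -2028.3)
(h + A(p(9)))/(-10697 - 38767) = (-6085/3 + (-47 - 1*12))/(-10697 - 38767) = (-6085/3 + (-47 - 12))/(-49464) = (-6085/3 - 59)*(-1/49464) = -6262/3*(-1/49464) = 3131/74196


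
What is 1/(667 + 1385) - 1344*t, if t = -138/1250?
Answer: 190294897/1282500 ≈ 148.38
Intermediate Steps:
t = -69/625 (t = -138*1/1250 = -69/625 ≈ -0.11040)
1/(667 + 1385) - 1344*t = 1/(667 + 1385) - 1344*(-69/625) = 1/2052 + 92736/625 = 190294897/1282500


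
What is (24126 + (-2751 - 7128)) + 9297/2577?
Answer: 12241272/859 ≈ 14251.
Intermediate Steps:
(24126 + (-2751 - 7128)) + 9297/2577 = (24126 - 9879) + 9297*(1/2577) = 14247 + 3099/859 = 12241272/859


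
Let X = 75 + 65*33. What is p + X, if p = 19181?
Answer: 21401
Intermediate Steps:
X = 2220 (X = 75 + 2145 = 2220)
p + X = 19181 + 2220 = 21401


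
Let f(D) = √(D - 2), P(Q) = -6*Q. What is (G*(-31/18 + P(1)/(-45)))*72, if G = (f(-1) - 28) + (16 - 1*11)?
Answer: 13156/5 - 572*I*√3/5 ≈ 2631.2 - 198.15*I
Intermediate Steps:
f(D) = √(-2 + D)
G = -23 + I*√3 (G = (√(-2 - 1) - 28) + (16 - 1*11) = (√(-3) - 28) + (16 - 11) = (I*√3 - 28) + 5 = (-28 + I*√3) + 5 = -23 + I*√3 ≈ -23.0 + 1.732*I)
(G*(-31/18 + P(1)/(-45)))*72 = ((-23 + I*√3)*(-31/18 - 6*1/(-45)))*72 = ((-23 + I*√3)*(-31*1/18 - 6*(-1/45)))*72 = ((-23 + I*√3)*(-31/18 + 2/15))*72 = ((-23 + I*√3)*(-143/90))*72 = (3289/90 - 143*I*√3/90)*72 = 13156/5 - 572*I*√3/5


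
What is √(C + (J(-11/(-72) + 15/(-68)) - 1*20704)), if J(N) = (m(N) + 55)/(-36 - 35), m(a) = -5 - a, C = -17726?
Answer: I*√8062233755242/14484 ≈ 196.04*I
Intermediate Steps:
J(N) = -50/71 + N/71 (J(N) = ((-5 - N) + 55)/(-36 - 35) = (50 - N)/(-71) = (50 - N)*(-1/71) = -50/71 + N/71)
√(C + (J(-11/(-72) + 15/(-68)) - 1*20704)) = √(-17726 + ((-50/71 + (-11/(-72) + 15/(-68))/71) - 1*20704)) = √(-17726 + ((-50/71 + (-11*(-1/72) + 15*(-1/68))/71) - 20704)) = √(-17726 + ((-50/71 + (11/72 - 15/68)/71) - 20704)) = √(-17726 + ((-50/71 + (1/71)*(-83/1224)) - 20704)) = √(-17726 + ((-50/71 - 83/86904) - 20704)) = √(-17726 + (-61283/86904 - 20704)) = √(-17726 - 1799321699/86904) = √(-3339782003/86904) = I*√8062233755242/14484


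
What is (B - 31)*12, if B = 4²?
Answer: -180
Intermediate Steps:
B = 16
(B - 31)*12 = (16 - 31)*12 = -15*12 = -180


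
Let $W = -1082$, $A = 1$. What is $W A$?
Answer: $-1082$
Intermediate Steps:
$W A = \left(-1082\right) 1 = -1082$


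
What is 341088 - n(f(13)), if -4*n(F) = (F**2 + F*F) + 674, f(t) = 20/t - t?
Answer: 57683449/169 ≈ 3.4132e+5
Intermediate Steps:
f(t) = -t + 20/t
n(F) = -337/2 - F**2/2 (n(F) = -((F**2 + F*F) + 674)/4 = -((F**2 + F**2) + 674)/4 = -(2*F**2 + 674)/4 = -(674 + 2*F**2)/4 = -337/2 - F**2/2)
341088 - n(f(13)) = 341088 - (-337/2 - (-1*13 + 20/13)**2/2) = 341088 - (-337/2 - (-13 + 20*(1/13))**2/2) = 341088 - (-337/2 - (-13 + 20/13)**2/2) = 341088 - (-337/2 - (-149/13)**2/2) = 341088 - (-337/2 - 1/2*22201/169) = 341088 - (-337/2 - 22201/338) = 341088 - 1*(-39577/169) = 341088 + 39577/169 = 57683449/169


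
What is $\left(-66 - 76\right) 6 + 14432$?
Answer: $13580$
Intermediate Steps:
$\left(-66 - 76\right) 6 + 14432 = \left(-142\right) 6 + 14432 = -852 + 14432 = 13580$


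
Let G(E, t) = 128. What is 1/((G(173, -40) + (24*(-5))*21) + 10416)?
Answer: 1/8024 ≈ 0.00012463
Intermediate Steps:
1/((G(173, -40) + (24*(-5))*21) + 10416) = 1/((128 + (24*(-5))*21) + 10416) = 1/((128 - 120*21) + 10416) = 1/((128 - 2520) + 10416) = 1/(-2392 + 10416) = 1/8024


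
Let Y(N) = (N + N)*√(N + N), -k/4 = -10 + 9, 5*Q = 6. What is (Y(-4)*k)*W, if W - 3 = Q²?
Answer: -7104*I*√2/25 ≈ -401.86*I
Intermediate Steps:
Q = 6/5 (Q = (⅕)*6 = 6/5 ≈ 1.2000)
k = 4 (k = -4*(-10 + 9) = -4*(-1) = 4)
W = 111/25 (W = 3 + (6/5)² = 3 + 36/25 = 111/25 ≈ 4.4400)
Y(N) = 2*√2*N^(3/2) (Y(N) = (2*N)*√(2*N) = (2*N)*(√2*√N) = 2*√2*N^(3/2))
(Y(-4)*k)*W = ((2*√2*(-4)^(3/2))*4)*(111/25) = ((2*√2*(-8*I))*4)*(111/25) = (-16*I*√2*4)*(111/25) = -64*I*√2*(111/25) = -7104*I*√2/25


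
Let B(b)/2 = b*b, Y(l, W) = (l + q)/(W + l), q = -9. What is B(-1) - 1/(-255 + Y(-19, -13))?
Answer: 4074/2033 ≈ 2.0039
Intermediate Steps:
Y(l, W) = (-9 + l)/(W + l) (Y(l, W) = (l - 9)/(W + l) = (-9 + l)/(W + l))
B(b) = 2*b² (B(b) = 2*(b*b) = 2*b²)
B(-1) - 1/(-255 + Y(-19, -13)) = 2*(-1)² - 1/(-255 + (-9 - 19)/(-13 - 19)) = 2*1 - 1/(-255 - 28/(-32)) = 2 - 1/(-255 - 1/32*(-28)) = 2 - 1/(-255 + 7/8) = 2 - 1/(-2033/8) = 2 - 1*(-8/2033) = 2 + 8/2033 = 4074/2033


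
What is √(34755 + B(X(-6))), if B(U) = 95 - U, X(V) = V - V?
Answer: 5*√1394 ≈ 186.68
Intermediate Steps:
X(V) = 0
√(34755 + B(X(-6))) = √(34755 + (95 - 1*0)) = √(34755 + (95 + 0)) = √(34755 + 95) = √34850 = 5*√1394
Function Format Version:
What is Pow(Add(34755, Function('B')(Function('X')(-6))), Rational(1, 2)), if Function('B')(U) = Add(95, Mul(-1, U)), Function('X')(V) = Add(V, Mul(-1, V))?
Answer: Mul(5, Pow(1394, Rational(1, 2))) ≈ 186.68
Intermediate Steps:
Function('X')(V) = 0
Pow(Add(34755, Function('B')(Function('X')(-6))), Rational(1, 2)) = Pow(Add(34755, Add(95, Mul(-1, 0))), Rational(1, 2)) = Pow(Add(34755, Add(95, 0)), Rational(1, 2)) = Pow(Add(34755, 95), Rational(1, 2)) = Pow(34850, Rational(1, 2)) = Mul(5, Pow(1394, Rational(1, 2)))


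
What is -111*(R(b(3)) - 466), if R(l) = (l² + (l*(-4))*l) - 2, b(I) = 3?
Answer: 54945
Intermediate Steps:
R(l) = -2 - 3*l² (R(l) = (l² + (-4*l)*l) - 2 = (l² - 4*l²) - 2 = -3*l² - 2 = -2 - 3*l²)
-111*(R(b(3)) - 466) = -111*((-2 - 3*3²) - 466) = -111*((-2 - 3*9) - 466) = -111*((-2 - 27) - 466) = -111*(-29 - 466) = -111*(-495) = 54945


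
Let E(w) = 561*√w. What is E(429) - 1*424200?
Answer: -424200 + 561*√429 ≈ -4.1258e+5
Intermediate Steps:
E(429) - 1*424200 = 561*√429 - 1*424200 = 561*√429 - 424200 = -424200 + 561*√429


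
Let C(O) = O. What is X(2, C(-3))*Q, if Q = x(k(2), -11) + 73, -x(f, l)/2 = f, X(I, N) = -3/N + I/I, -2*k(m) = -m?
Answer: 142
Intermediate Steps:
k(m) = m/2 (k(m) = -(-1)*m/2 = m/2)
X(I, N) = 1 - 3/N (X(I, N) = -3/N + 1 = 1 - 3/N)
x(f, l) = -2*f
Q = 71 (Q = -2 + 73 = 71)
X(2, C(-3))*Q = ((-3 - 3)/(-3))*71 = -1/3*(-6)*71 = 2*71 = 142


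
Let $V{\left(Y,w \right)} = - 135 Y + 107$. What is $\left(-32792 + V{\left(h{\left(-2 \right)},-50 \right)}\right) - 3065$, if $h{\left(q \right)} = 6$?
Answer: $-36560$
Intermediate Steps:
$V{\left(Y,w \right)} = 107 - 135 Y$
$\left(-32792 + V{\left(h{\left(-2 \right)},-50 \right)}\right) - 3065 = \left(-32792 + \left(107 - 810\right)\right) - 3065 = \left(-32792 - 703\right) - 3065 = -33495 - 3065 = -36560$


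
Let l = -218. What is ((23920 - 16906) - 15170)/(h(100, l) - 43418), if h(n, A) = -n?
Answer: 4078/21759 ≈ 0.18742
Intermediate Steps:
((23920 - 16906) - 15170)/(h(100, l) - 43418) = ((23920 - 16906) - 15170)/(-1*100 - 43418) = (7014 - 15170)/(-100 - 43418) = -8156/(-43518) = -8156*(-1/43518) = 4078/21759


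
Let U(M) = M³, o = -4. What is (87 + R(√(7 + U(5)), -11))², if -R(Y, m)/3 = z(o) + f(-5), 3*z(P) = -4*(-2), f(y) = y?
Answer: 8836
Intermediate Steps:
z(P) = 8/3 (z(P) = (-4*(-2))/3 = (⅓)*8 = 8/3)
R(Y, m) = 7 (R(Y, m) = -3*(8/3 - 5) = -3*(-7/3) = 7)
(87 + R(√(7 + U(5)), -11))² = (87 + 7)² = 94² = 8836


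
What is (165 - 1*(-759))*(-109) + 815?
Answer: -99901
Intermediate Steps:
(165 - 1*(-759))*(-109) + 815 = (165 + 759)*(-109) + 815 = 924*(-109) + 815 = -100716 + 815 = -99901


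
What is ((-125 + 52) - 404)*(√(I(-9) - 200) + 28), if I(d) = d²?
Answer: -13356 - 477*I*√119 ≈ -13356.0 - 5203.5*I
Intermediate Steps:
((-125 + 52) - 404)*(√(I(-9) - 200) + 28) = ((-125 + 52) - 404)*(√((-9)² - 200) + 28) = (-73 - 404)*(√(81 - 200) + 28) = -477*(√(-119) + 28) = -477*(I*√119 + 28) = -477*(28 + I*√119) = -13356 - 477*I*√119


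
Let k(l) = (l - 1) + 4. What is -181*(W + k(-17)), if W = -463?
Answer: 86337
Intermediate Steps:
k(l) = 3 + l (k(l) = (-1 + l) + 4 = 3 + l)
-181*(W + k(-17)) = -181*(-463 + (3 - 17)) = -181*(-463 - 14) = -181*(-477) = 86337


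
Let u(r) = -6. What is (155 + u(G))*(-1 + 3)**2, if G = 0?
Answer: 596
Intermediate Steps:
(155 + u(G))*(-1 + 3)**2 = (155 - 6)*(-1 + 3)**2 = 149*2**2 = 149*4 = 596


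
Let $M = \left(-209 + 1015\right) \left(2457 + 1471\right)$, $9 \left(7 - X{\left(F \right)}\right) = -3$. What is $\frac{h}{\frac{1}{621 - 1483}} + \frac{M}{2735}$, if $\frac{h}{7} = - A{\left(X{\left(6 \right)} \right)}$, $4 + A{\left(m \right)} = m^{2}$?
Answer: $\frac{7421833232}{24615} \approx 3.0152 \cdot 10^{5}$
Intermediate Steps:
$X{\left(F \right)} = \frac{22}{3}$ ($X{\left(F \right)} = 7 - - \frac{1}{3} = 7 + \frac{1}{3} = \frac{22}{3}$)
$A{\left(m \right)} = -4 + m^{2}$
$h = - \frac{3136}{9}$ ($h = 7 \left(- (-4 + \left(\frac{22}{3}\right)^{2})\right) = 7 \left(- (-4 + \frac{484}{9})\right) = 7 \left(\left(-1\right) \frac{448}{9}\right) = 7 \left(- \frac{448}{9}\right) = - \frac{3136}{9} \approx -348.44$)
$M = 3165968$ ($M = 806 \cdot 3928 = 3165968$)
$\frac{h}{\frac{1}{621 - 1483}} + \frac{M}{2735} = - \frac{3136}{9 \frac{1}{621 - 1483}} + \frac{3165968}{2735} = - \frac{3136}{9 \frac{1}{-862}} + 3165968 \cdot \frac{1}{2735} = - \frac{3136}{9 \left(- \frac{1}{862}\right)} + \frac{3165968}{2735} = \left(- \frac{3136}{9}\right) \left(-862\right) + \frac{3165968}{2735} = \frac{2703232}{9} + \frac{3165968}{2735} = \frac{7421833232}{24615}$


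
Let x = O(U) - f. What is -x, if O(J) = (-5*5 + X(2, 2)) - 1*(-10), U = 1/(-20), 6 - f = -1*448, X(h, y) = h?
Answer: 467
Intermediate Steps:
f = 454 (f = 6 - (-1)*448 = 6 - 1*(-448) = 6 + 448 = 454)
U = -1/20 ≈ -0.050000
O(J) = -13 (O(J) = (-5*5 + 2) - 1*(-10) = (-25 + 2) + 10 = -23 + 10 = -13)
x = -467 (x = -13 - 1*454 = -13 - 454 = -467)
-x = -1*(-467) = 467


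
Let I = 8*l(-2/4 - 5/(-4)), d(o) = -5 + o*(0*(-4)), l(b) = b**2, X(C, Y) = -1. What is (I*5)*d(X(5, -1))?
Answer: -225/2 ≈ -112.50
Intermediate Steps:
d(o) = -5 (d(o) = -5 + o*0 = -5 + 0 = -5)
I = 9/2 (I = 8*(-2/4 - 5/(-4))**2 = 8*(-2*1/4 - 5*(-1/4))**2 = 8*(-1/2 + 5/4)**2 = 8*(3/4)**2 = 8*(9/16) = 9/2 ≈ 4.5000)
(I*5)*d(X(5, -1)) = ((9/2)*5)*(-5) = (45/2)*(-5) = -225/2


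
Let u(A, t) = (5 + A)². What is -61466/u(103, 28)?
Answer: -30733/5832 ≈ -5.2697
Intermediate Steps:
-61466/u(103, 28) = -61466/(5 + 103)² = -61466/(108²) = -61466/11664 = -61466*1/11664 = -30733/5832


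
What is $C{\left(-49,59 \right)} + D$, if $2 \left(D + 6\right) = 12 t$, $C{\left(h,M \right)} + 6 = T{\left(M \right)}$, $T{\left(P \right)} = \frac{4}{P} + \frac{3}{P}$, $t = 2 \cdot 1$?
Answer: $\frac{7}{59} \approx 0.11864$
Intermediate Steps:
$t = 2$
$T{\left(P \right)} = \frac{7}{P}$
$C{\left(h,M \right)} = -6 + \frac{7}{M}$
$D = 6$ ($D = -6 + \frac{12 \cdot 2}{2} = -6 + \frac{1}{2} \cdot 24 = -6 + 12 = 6$)
$C{\left(-49,59 \right)} + D = \left(-6 + \frac{7}{59}\right) + 6 = - \frac{347}{59} + 6 = \frac{7}{59}$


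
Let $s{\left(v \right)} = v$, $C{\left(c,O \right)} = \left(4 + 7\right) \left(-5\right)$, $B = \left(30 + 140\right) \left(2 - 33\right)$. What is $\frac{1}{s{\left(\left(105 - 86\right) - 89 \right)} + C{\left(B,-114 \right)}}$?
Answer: $- \frac{1}{125} \approx -0.008$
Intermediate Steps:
$B = -5270$ ($B = 170 \left(-31\right) = -5270$)
$C{\left(c,O \right)} = -55$ ($C{\left(c,O \right)} = 11 \left(-5\right) = -55$)
$\frac{1}{s{\left(\left(105 - 86\right) - 89 \right)} + C{\left(B,-114 \right)}} = \frac{1}{\left(\left(105 - 86\right) - 89\right) - 55} = \frac{1}{\left(19 - 89\right) - 55} = \frac{1}{-70 - 55} = \frac{1}{-125} = - \frac{1}{125}$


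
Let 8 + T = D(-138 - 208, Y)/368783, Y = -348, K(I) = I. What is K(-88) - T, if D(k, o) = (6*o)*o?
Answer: -30229264/368783 ≈ -81.970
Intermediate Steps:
D(k, o) = 6*o²
T = -2223640/368783 (T = -8 + (6*(-348)²)/368783 = -8 + (6*121104)*(1/368783) = -8 + 726624*(1/368783) = -8 + 726624/368783 = -2223640/368783 ≈ -6.0297)
K(-88) - T = -88 - 1*(-2223640/368783) = -88 + 2223640/368783 = -30229264/368783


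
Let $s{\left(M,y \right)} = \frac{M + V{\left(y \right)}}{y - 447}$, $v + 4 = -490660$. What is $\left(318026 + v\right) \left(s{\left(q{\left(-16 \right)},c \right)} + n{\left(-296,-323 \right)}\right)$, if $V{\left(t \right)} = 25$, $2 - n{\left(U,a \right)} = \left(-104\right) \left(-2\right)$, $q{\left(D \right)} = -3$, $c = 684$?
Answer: $\frac{2808244800}{79} \approx 3.5547 \cdot 10^{7}$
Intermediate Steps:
$v = -490664$ ($v = -4 - 490660 = -490664$)
$n{\left(U,a \right)} = -206$ ($n{\left(U,a \right)} = 2 - \left(-104\right) \left(-2\right) = 2 - 208 = -206$)
$s{\left(M,y \right)} = \frac{25 + M}{-447 + y}$ ($s{\left(M,y \right)} = \frac{M + 25}{y - 447} = \frac{25 + M}{-447 + y}$)
$\left(318026 + v\right) \left(s{\left(q{\left(-16 \right)},c \right)} + n{\left(-296,-323 \right)}\right) = \left(318026 - 490664\right) \left(\frac{25 - 3}{-447 + 684} - 206\right) = - 172638 \left(\frac{1}{237} \cdot 22 - 206\right) = - 172638 \left(\frac{22}{237} - 206\right) = \left(-172638\right) \left(- \frac{48800}{237}\right) = \frac{2808244800}{79}$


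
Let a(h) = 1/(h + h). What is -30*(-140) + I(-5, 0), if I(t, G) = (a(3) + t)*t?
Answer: 25345/6 ≈ 4224.2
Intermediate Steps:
a(h) = 1/(2*h)
I(t, G) = t*(⅙ + t) (I(t, G) = ((½)/3 + t)*t = ((½)*(⅓) + t)*t = (⅙ + t)*t = t*(⅙ + t))
-30*(-140) + I(-5, 0) = -30*(-140) - 5*(⅙ - 5) = 4200 - 5*(-29/6) = 4200 + 145/6 = 25345/6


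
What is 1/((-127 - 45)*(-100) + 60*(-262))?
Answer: 1/1480 ≈ 0.00067568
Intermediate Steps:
1/((-127 - 45)*(-100) + 60*(-262)) = 1/(-172*(-100) - 15720) = 1/(17200 - 15720) = 1/1480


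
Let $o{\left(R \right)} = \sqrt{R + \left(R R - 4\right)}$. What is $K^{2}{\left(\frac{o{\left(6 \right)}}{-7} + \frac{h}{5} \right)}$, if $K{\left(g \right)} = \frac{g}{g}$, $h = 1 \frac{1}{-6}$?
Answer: $1$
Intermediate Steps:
$h = - \frac{1}{6}$ ($h = 1 \left(- \frac{1}{6}\right) = - \frac{1}{6} \approx -0.16667$)
$o{\left(R \right)} = \sqrt{-4 + R + R^{2}}$ ($o{\left(R \right)} = \sqrt{R + \left(R^{2} - 4\right)} = \sqrt{R + \left(-4 + R^{2}\right)} = \sqrt{-4 + R + R^{2}}$)
$K{\left(g \right)} = 1$
$K^{2}{\left(\frac{o{\left(6 \right)}}{-7} + \frac{h}{5} \right)} = 1^{2} = 1$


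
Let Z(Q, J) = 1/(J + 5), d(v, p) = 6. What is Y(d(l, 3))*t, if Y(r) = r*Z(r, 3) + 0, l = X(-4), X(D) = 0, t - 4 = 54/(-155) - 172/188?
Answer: 59811/29140 ≈ 2.0525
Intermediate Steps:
t = 19937/7285 (t = 4 + (54/(-155) - 172/188) = 4 + (54*(-1/155) - 172*1/188) = 4 + (-54/155 - 43/47) = 4 - 9203/7285 = 19937/7285 ≈ 2.7367)
l = 0
Z(Q, J) = 1/(5 + J)
Y(r) = r/8 (Y(r) = r/(5 + 3) + 0 = r/8 + 0 = r/8)
Y(d(l, 3))*t = ((1/8)*6)*(19937/7285) = (3/4)*(19937/7285) = 59811/29140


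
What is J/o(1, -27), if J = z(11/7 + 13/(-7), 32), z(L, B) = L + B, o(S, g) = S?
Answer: 222/7 ≈ 31.714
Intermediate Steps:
z(L, B) = B + L
J = 222/7 (J = 32 + (11/7 + 13/(-7)) = 32 + (11*(⅐) + 13*(-⅐)) = 32 + (11/7 - 13/7) = 32 - 2/7 = 222/7 ≈ 31.714)
J/o(1, -27) = (222/7)/1 = (222/7)*1 = 222/7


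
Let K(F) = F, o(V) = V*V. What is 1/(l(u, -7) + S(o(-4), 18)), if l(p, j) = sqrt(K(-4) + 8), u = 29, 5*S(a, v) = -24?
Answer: -5/14 ≈ -0.35714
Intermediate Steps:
o(V) = V**2
S(a, v) = -24/5 (S(a, v) = (1/5)*(-24) = -24/5)
l(p, j) = 2 (l(p, j) = sqrt(-4 + 8) = sqrt(4) = 2)
1/(l(u, -7) + S(o(-4), 18)) = 1/(2 - 24/5) = 1/(-14/5) = -5/14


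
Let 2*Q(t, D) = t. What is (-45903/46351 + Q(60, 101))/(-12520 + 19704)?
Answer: 1344627/332985584 ≈ 0.0040381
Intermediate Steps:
Q(t, D) = t/2
(-45903/46351 + Q(60, 101))/(-12520 + 19704) = (-45903/46351 + (1/2)*60)/(-12520 + 19704) = (-45903*1/46351 + 30)/7184 = (-45903/46351 + 30)*(1/7184) = (1344627/46351)*(1/7184) = 1344627/332985584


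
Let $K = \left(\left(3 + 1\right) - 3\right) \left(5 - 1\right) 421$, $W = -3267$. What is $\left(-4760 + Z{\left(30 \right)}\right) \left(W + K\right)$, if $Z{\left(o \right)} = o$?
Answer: $7487590$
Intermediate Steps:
$K = 1684$ ($K = \left(4 - 3\right) 4 \cdot 421 = 1 \cdot 4 \cdot 421 = 4 \cdot 421 = 1684$)
$\left(-4760 + Z{\left(30 \right)}\right) \left(W + K\right) = \left(-4760 + 30\right) \left(-3267 + 1684\right) = \left(-4730\right) \left(-1583\right) = 7487590$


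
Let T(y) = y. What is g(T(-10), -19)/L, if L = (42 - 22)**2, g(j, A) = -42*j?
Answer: 21/20 ≈ 1.0500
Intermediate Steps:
L = 400 (L = 20**2 = 400)
g(T(-10), -19)/L = -42*(-10)/400 = 420*(1/400) = 21/20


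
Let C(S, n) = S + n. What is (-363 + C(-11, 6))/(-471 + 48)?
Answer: 368/423 ≈ 0.86998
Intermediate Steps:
(-363 + C(-11, 6))/(-471 + 48) = (-363 + (-11 + 6))/(-471 + 48) = (-363 - 5)/(-423) = -368*(-1/423) = 368/423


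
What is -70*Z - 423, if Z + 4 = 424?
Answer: -29823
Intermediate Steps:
Z = 420 (Z = -4 + 424 = 420)
-70*Z - 423 = -70*420 - 423 = -29400 - 423 = -29823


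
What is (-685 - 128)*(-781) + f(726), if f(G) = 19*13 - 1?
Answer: 635199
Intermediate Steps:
f(G) = 246 (f(G) = 247 - 1 = 246)
(-685 - 128)*(-781) + f(726) = (-685 - 128)*(-781) + 246 = -813*(-781) + 246 = 634953 + 246 = 635199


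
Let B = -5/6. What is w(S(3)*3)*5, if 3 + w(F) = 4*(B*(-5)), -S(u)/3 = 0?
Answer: 205/3 ≈ 68.333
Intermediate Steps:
B = -⅚ (B = -5*⅙ = -⅚ ≈ -0.83333)
S(u) = 0 (S(u) = -3*0 = 0)
w(F) = 41/3 (w(F) = -3 + 4*(-⅚*(-5)) = -3 + 4*(25/6) = -3 + 50/3 = 41/3)
w(S(3)*3)*5 = (41/3)*5 = 205/3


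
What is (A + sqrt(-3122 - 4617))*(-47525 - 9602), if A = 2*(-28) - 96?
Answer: 8683304 - 57127*I*sqrt(7739) ≈ 8.6833e+6 - 5.0256e+6*I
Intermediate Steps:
A = -152 (A = -56 - 96 = -152)
(A + sqrt(-3122 - 4617))*(-47525 - 9602) = (-152 + sqrt(-3122 - 4617))*(-47525 - 9602) = (-152 + sqrt(-7739))*(-57127) = (-152 + I*sqrt(7739))*(-57127) = 8683304 - 57127*I*sqrt(7739)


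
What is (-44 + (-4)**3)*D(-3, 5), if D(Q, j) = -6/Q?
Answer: -216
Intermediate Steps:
(-44 + (-4)**3)*D(-3, 5) = (-44 + (-4)**3)*(-6/(-3)) = (-44 - 64)*(-6*(-1/3)) = -108*2 = -216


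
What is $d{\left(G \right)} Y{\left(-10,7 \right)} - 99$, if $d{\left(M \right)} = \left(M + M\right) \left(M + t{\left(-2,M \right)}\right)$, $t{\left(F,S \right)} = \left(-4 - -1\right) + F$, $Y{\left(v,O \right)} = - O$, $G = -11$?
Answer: $-2563$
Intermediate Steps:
$t{\left(F,S \right)} = -3 + F$ ($t{\left(F,S \right)} = \left(-4 + 1\right) + F = -3 + F$)
$d{\left(M \right)} = 2 M \left(-5 + M\right)$ ($d{\left(M \right)} = \left(M + M\right) \left(M - 5\right) = 2 M \left(M - 5\right) = 2 M \left(-5 + M\right)$)
$d{\left(G \right)} Y{\left(-10,7 \right)} - 99 = 2 \left(-11\right) \left(-5 - 11\right) \left(\left(-1\right) 7\right) - 99 = 2 \left(-11\right) \left(-16\right) \left(-7\right) - 99 = 352 \left(-7\right) - 99 = -2464 - 99 = -2563$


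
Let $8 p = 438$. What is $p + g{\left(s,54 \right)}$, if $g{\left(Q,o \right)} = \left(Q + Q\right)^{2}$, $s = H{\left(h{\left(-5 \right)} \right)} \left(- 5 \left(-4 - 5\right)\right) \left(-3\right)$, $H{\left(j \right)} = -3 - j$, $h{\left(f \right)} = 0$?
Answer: $\frac{2624619}{4} \approx 6.5616 \cdot 10^{5}$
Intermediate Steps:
$p = \frac{219}{4}$ ($p = \frac{1}{8} \cdot 438 = \frac{219}{4} \approx 54.75$)
$s = 405$ ($s = \left(-3 - 0\right) \left(- 5 \left(-4 - 5\right)\right) \left(-3\right) = \left(-3 + 0\right) \left(\left(-5\right) \left(-9\right)\right) \left(-3\right) = \left(-3\right) 45 \left(-3\right) = \left(-135\right) \left(-3\right) = 405$)
$g{\left(Q,o \right)} = 4 Q^{2}$ ($g{\left(Q,o \right)} = \left(2 Q\right)^{2} = 4 Q^{2}$)
$p + g{\left(s,54 \right)} = \frac{219}{4} + 4 \cdot 405^{2} = \frac{219}{4} + 4 \cdot 164025 = \frac{219}{4} + 656100 = \frac{2624619}{4}$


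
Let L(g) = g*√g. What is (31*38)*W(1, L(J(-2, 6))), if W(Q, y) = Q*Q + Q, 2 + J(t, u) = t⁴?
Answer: 2356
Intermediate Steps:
J(t, u) = -2 + t⁴
L(g) = g^(3/2)
W(Q, y) = Q + Q² (W(Q, y) = Q² + Q = Q + Q²)
(31*38)*W(1, L(J(-2, 6))) = (31*38)*(1*(1 + 1)) = 1178*(1*2) = 1178*2 = 2356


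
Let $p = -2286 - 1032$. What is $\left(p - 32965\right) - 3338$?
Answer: $-39621$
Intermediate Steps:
$p = -3318$
$\left(p - 32965\right) - 3338 = \left(-3318 - 32965\right) - 3338 = -36283 - 3338 = -39621$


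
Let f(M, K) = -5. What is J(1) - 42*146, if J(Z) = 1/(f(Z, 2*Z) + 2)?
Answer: -18397/3 ≈ -6132.3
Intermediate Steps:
J(Z) = -1/3 (J(Z) = 1/(-5 + 2) = 1/(-3) = -1/3)
J(1) - 42*146 = -1/3 - 42*146 = -1/3 - 6132 = -18397/3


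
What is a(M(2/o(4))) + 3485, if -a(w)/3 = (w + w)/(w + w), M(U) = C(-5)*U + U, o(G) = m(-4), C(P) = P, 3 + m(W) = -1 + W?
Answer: 3482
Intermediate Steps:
m(W) = -4 + W (m(W) = -3 + (-1 + W) = -4 + W)
o(G) = -8 (o(G) = -4 - 4 = -8)
M(U) = -4*U (M(U) = -5*U + U = -4*U)
a(w) = -3 (a(w) = -3*(w + w)/(w + w) = -3*2*w/(2*w) = -3*2*w*1/(2*w) = -3*1 = -3)
a(M(2/o(4))) + 3485 = -3 + 3485 = 3482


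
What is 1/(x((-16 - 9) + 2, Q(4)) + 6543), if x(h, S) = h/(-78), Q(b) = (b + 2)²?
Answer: 78/510377 ≈ 0.00015283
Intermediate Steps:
Q(b) = (2 + b)²
x(h, S) = -h/78 (x(h, S) = h*(-1/78) = -h/78)
1/(x((-16 - 9) + 2, Q(4)) + 6543) = 1/(-((-16 - 9) + 2)/78 + 6543) = 1/(-(-25 + 2)/78 + 6543) = 1/(-1/78*(-23) + 6543) = 1/(23/78 + 6543) = 1/(510377/78) = 78/510377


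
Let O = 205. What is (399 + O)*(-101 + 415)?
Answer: 189656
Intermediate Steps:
(399 + O)*(-101 + 415) = (399 + 205)*(-101 + 415) = 604*314 = 189656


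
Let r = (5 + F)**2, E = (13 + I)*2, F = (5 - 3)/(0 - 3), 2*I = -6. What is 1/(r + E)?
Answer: 9/349 ≈ 0.025788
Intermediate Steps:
I = -3 (I = (1/2)*(-6) = -3)
F = -2/3 (F = 2/(-3) = 2*(-1/3) = -2/3 ≈ -0.66667)
E = 20 (E = (13 - 3)*2 = 10*2 = 20)
r = 169/9 (r = (5 - 2/3)**2 = (13/3)**2 = 169/9 ≈ 18.778)
1/(r + E) = 1/(169/9 + 20) = 1/(349/9) = 9/349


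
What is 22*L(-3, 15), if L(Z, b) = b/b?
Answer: 22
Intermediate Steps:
L(Z, b) = 1
22*L(-3, 15) = 22*1 = 22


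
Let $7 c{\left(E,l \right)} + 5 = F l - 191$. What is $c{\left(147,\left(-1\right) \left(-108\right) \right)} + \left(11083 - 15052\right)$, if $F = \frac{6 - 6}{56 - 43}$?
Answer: $-3997$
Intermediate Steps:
$F = 0$ ($F = \frac{0}{13} = 0 \cdot \frac{1}{13} = 0$)
$c{\left(E,l \right)} = -28$ ($c{\left(E,l \right)} = - \frac{5}{7} + \frac{0 l - 191}{7} = - \frac{5}{7} + \frac{0 - 191}{7} = - \frac{5}{7} + \frac{1}{7} \left(-191\right) = - \frac{5}{7} - \frac{191}{7} = -28$)
$c{\left(147,\left(-1\right) \left(-108\right) \right)} + \left(11083 - 15052\right) = -28 + \left(11083 - 15052\right) = -28 - 3969 = -3997$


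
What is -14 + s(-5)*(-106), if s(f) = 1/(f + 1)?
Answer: 25/2 ≈ 12.500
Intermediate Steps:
s(f) = 1/(1 + f)
-14 + s(-5)*(-106) = -14 - 106/(1 - 5) = -14 - 106/(-4) = -14 - ¼*(-106) = -14 + 53/2 = 25/2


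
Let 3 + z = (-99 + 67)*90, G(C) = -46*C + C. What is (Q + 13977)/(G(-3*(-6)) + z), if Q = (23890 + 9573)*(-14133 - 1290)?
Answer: 172028624/1231 ≈ 1.3975e+5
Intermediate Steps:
G(C) = -45*C
z = -2883 (z = -3 + (-99 + 67)*90 = -3 - 32*90 = -3 - 2880 = -2883)
Q = -516099849 (Q = 33463*(-15423) = -516099849)
(Q + 13977)/(G(-3*(-6)) + z) = (-516099849 + 13977)/(-(-135)*(-6) - 2883) = -516085872/(-45*18 - 2883) = -516085872/(-810 - 2883) = -516085872/(-3693) = -516085872*(-1/3693) = 172028624/1231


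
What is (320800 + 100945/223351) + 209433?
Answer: 118428171728/223351 ≈ 5.3023e+5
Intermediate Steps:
(320800 + 100945/223351) + 209433 = 71651101745/223351 + 209433 = 118428171728/223351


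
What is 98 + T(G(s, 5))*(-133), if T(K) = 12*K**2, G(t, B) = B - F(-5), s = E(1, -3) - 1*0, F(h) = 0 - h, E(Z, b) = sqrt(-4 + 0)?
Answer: 98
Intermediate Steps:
E(Z, b) = 2*I (E(Z, b) = sqrt(-4) = 2*I)
F(h) = -h
s = 2*I (s = 2*I - 1*0 = 2*I + 0 = 2*I ≈ 2.0*I)
G(t, B) = -5 + B (G(t, B) = B - (-1)*(-5) = B - 1*5 = B - 5 = -5 + B)
98 + T(G(s, 5))*(-133) = 98 + (12*(-5 + 5)**2)*(-133) = 98 + (12*0**2)*(-133) = 98 + (12*0)*(-133) = 98 + 0*(-133) = 98 + 0 = 98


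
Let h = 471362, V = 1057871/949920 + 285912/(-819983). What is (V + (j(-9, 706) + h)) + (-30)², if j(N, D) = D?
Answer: 19389684386944507/40995697440 ≈ 4.7297e+5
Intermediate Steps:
V = 31360142587/40995697440 (V = 1057871*(1/949920) + 285912*(-1/819983) = 1057871/949920 - 15048/43157 = 31360142587/40995697440 ≈ 0.76496)
(V + (j(-9, 706) + h)) + (-30)² = (31360142587/40995697440 + (706 + 471362)) + (-30)² = (31360142587/40995697440 + 472068) + 900 = 19352788259248507/40995697440 + 900 = 19389684386944507/40995697440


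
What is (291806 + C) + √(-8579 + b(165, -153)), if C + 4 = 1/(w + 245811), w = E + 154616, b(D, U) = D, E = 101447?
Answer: 146447836949/501874 + I*√8414 ≈ 2.918e+5 + 91.728*I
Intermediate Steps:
w = 256063 (w = 101447 + 154616 = 256063)
C = -2007495/501874 (C = -4 + 1/(256063 + 245811) = -4 + 1/501874 = -2007495/501874 ≈ -4.0000)
(291806 + C) + √(-8579 + b(165, -153)) = (291806 - 2007495/501874) + √(-8579 + 165) = 146447836949/501874 + √(-8414) = 146447836949/501874 + I*√8414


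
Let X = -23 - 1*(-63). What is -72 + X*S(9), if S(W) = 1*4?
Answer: 88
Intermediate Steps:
X = 40 (X = -23 + 63 = 40)
S(W) = 4
-72 + X*S(9) = -72 + 40*4 = -72 + 160 = 88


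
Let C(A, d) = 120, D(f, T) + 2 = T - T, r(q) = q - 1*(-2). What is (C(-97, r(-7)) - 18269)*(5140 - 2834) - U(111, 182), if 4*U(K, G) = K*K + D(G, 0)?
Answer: -167418695/4 ≈ -4.1855e+7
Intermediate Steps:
r(q) = 2 + q (r(q) = q + 2 = 2 + q)
D(f, T) = -2 (D(f, T) = -2 + (T - T) = -2 + 0 = -2)
U(K, G) = -1/2 + K**2/4 (U(K, G) = (K*K - 2)/4 = (K**2 - 2)/4 = (-2 + K**2)/4 = -1/2 + K**2/4)
(C(-97, r(-7)) - 18269)*(5140 - 2834) - U(111, 182) = (120 - 18269)*(5140 - 2834) - (-1/2 + (1/4)*111**2) = -18149*2306 - (-1/2 + (1/4)*12321) = -41851594 - (-1/2 + 12321/4) = -41851594 - 1*12319/4 = -41851594 - 12319/4 = -167418695/4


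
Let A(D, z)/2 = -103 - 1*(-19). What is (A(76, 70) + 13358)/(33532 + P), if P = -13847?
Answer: 2638/3937 ≈ 0.67005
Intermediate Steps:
A(D, z) = -168 (A(D, z) = 2*(-103 - 1*(-19)) = 2*(-103 + 19) = 2*(-84) = -168)
(A(76, 70) + 13358)/(33532 + P) = (-168 + 13358)/(33532 - 13847) = 13190/19685 = 13190*(1/19685) = 2638/3937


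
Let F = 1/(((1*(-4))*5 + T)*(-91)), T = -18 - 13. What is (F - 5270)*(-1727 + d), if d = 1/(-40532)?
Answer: 1712034624284785/188109012 ≈ 9.1013e+6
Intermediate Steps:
d = -1/40532 ≈ -2.4672e-5
T = -31
F = 1/4641 (F = 1/(((1*(-4))*5 - 31)*(-91)) = 1/((-4*5 - 31)*(-91)) = 1/((-20 - 31)*(-91)) = 1/(-51*(-91)) = 1/4641 ≈ 0.00021547)
(F - 5270)*(-1727 + d) = (1/4641 - 5270)*(-1727 - 1/40532) = -24458069/4641*(-69998765/40532) = 1712034624284785/188109012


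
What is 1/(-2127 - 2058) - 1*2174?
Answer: -9098191/4185 ≈ -2174.0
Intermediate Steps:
1/(-2127 - 2058) - 1*2174 = 1/(-4185) - 2174 = -1/4185 - 2174 = -9098191/4185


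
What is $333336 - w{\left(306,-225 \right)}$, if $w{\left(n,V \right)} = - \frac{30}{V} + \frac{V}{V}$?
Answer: $\frac{5000023}{15} \approx 3.3334 \cdot 10^{5}$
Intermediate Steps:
$w{\left(n,V \right)} = 1 - \frac{30}{V}$ ($w{\left(n,V \right)} = - \frac{30}{V} + 1 = 1 - \frac{30}{V}$)
$333336 - w{\left(306,-225 \right)} = 333336 - \frac{-30 - 225}{-225} = 333336 - \left(- \frac{1}{225}\right) \left(-255\right) = 333336 - \frac{17}{15} = \frac{5000023}{15}$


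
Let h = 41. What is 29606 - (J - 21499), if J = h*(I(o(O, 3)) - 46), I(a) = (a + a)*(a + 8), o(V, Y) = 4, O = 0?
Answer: 49055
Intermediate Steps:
I(a) = 2*a*(8 + a) (I(a) = (2*a)*(8 + a) = 2*a*(8 + a))
J = 2050 (J = 41*(2*4*(8 + 4) - 46) = 41*(2*4*12 - 46) = 41*(96 - 46) = 41*50 = 2050)
29606 - (J - 21499) = 29606 - (2050 - 21499) = 29606 - 1*(-19449) = 29606 + 19449 = 49055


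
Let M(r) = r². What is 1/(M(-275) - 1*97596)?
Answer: -1/21971 ≈ -4.5515e-5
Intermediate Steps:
1/(M(-275) - 1*97596) = 1/((-275)² - 1*97596) = 1/(75625 - 97596) = 1/(-21971) = -1/21971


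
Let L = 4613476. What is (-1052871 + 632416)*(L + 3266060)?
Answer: -3312990308880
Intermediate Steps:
(-1052871 + 632416)*(L + 3266060) = (-1052871 + 632416)*(4613476 + 3266060) = -420455*7879536 = -3312990308880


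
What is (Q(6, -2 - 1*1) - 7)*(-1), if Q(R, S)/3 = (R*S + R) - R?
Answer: 61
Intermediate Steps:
Q(R, S) = 3*R*S (Q(R, S) = 3*((R*S + R) - R) = 3*((R + R*S) - R) = 3*(R*S) = 3*R*S)
(Q(6, -2 - 1*1) - 7)*(-1) = (3*6*(-2 - 1*1) - 7)*(-1) = (3*6*(-2 - 1) - 7)*(-1) = (3*6*(-3) - 7)*(-1) = (-54 - 7)*(-1) = -61*(-1) = 61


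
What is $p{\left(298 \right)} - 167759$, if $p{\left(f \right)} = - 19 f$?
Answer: $-173421$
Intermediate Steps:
$p{\left(298 \right)} - 167759 = \left(-19\right) 298 - 167759 = -5662 - 167759 = -173421$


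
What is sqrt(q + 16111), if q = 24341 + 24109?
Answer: sqrt(64561) ≈ 254.09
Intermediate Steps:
q = 48450
sqrt(q + 16111) = sqrt(48450 + 16111) = sqrt(64561)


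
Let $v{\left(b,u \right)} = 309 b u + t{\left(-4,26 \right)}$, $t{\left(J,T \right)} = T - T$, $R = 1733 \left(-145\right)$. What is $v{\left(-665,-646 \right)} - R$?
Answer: $132994595$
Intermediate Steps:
$R = -251285$
$t{\left(J,T \right)} = 0$
$v{\left(b,u \right)} = 309 b u$ ($v{\left(b,u \right)} = 309 b u + 0 = 309 b u$)
$v{\left(-665,-646 \right)} - R = 309 \left(-665\right) \left(-646\right) - -251285 = 132743310 + 251285 = 132994595$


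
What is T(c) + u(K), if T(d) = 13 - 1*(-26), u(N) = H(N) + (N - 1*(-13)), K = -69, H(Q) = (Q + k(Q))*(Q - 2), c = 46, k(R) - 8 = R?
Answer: 9213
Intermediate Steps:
k(R) = 8 + R
H(Q) = (-2 + Q)*(8 + 2*Q) (H(Q) = (Q + (8 + Q))*(Q - 2) = (8 + 2*Q)*(-2 + Q) = (-2 + Q)*(8 + 2*Q))
u(N) = -3 + 2*N² + 5*N (u(N) = (-16 + 2*N² + 4*N) + (N - 1*(-13)) = (-16 + 2*N² + 4*N) + (N + 13) = (-16 + 2*N² + 4*N) + (13 + N) = -3 + 2*N² + 5*N)
T(d) = 39 (T(d) = 13 + 26 = 39)
T(c) + u(K) = 39 + (-3 + 2*(-69)² + 5*(-69)) = 39 + (-3 + 2*4761 - 345) = 39 + (-3 + 9522 - 345) = 39 + 9174 = 9213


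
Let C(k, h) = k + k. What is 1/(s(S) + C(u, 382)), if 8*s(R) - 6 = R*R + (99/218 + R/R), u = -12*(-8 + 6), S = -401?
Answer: 1744/35139955 ≈ 4.9630e-5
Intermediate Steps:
u = 24 (u = -12*(-2) = 24)
C(k, h) = 2*k
s(R) = 1625/1744 + R**2/8 (s(R) = 3/4 + (R*R + (99/218 + R/R))/8 = 3/4 + (R**2 + (99*(1/218) + 1))/8 = 3/4 + (R**2 + (99/218 + 1))/8 = 3/4 + (R**2 + 317/218)/8 = 3/4 + (317/218 + R**2)/8 = 3/4 + (317/1744 + R**2/8) = 1625/1744 + R**2/8)
1/(s(S) + C(u, 382)) = 1/((1625/1744 + (1/8)*(-401)**2) + 2*24) = 1/((1625/1744 + (1/8)*160801) + 48) = 1/((1625/1744 + 160801/8) + 48) = 1/(35056243/1744 + 48) = 1/(35139955/1744) = 1744/35139955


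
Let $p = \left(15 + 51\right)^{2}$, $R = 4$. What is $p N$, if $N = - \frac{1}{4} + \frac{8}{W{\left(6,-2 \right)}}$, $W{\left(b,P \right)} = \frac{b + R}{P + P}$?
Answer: $- \frac{75141}{5} \approx -15028.0$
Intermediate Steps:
$W{\left(b,P \right)} = \frac{4 + b}{2 P}$ ($W{\left(b,P \right)} = \frac{b + 4}{P + P} = \frac{4 + b}{2 P}$)
$N = - \frac{69}{20}$ ($N = - \frac{1}{4} + \frac{8}{\frac{1}{2} \frac{1}{-2} \left(4 + 6\right)} = \left(-1\right) \frac{1}{4} + \frac{8}{\frac{1}{2} \left(- \frac{1}{2}\right) 10} = - \frac{1}{4} + \frac{8}{- \frac{5}{2}} = - \frac{1}{4} + 8 \left(- \frac{2}{5}\right) = - \frac{1}{4} - \frac{16}{5} = - \frac{69}{20} \approx -3.45$)
$p = 4356$ ($p = 66^{2} = 4356$)
$p N = 4356 \left(- \frac{69}{20}\right) = - \frac{75141}{5}$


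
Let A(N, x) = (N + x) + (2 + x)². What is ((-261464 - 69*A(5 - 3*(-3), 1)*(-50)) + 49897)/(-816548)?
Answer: 128767/816548 ≈ 0.15770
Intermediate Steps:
A(N, x) = N + x + (2 + x)²
((-261464 - 69*A(5 - 3*(-3), 1)*(-50)) + 49897)/(-816548) = ((-261464 - 69*((5 - 3*(-3)) + 1 + (2 + 1)²)*(-50)) + 49897)/(-816548) = ((-261464 - 69*((5 + 9) + 1 + 3²)*(-50)) + 49897)*(-1/816548) = ((-261464 - 69*(14 + 1 + 9)*(-50)) + 49897)*(-1/816548) = ((-261464 - 69*24*(-50)) + 49897)*(-1/816548) = ((-261464 - 1656*(-50)) + 49897)*(-1/816548) = ((-261464 + 82800) + 49897)*(-1/816548) = (-178664 + 49897)*(-1/816548) = -128767*(-1/816548) = 128767/816548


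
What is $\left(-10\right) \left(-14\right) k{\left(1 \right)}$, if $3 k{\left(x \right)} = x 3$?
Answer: $140$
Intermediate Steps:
$k{\left(x \right)} = x$ ($k{\left(x \right)} = \frac{x 3}{3} = \frac{3 x}{3} = x$)
$\left(-10\right) \left(-14\right) k{\left(1 \right)} = \left(-10\right) \left(-14\right) 1 = 140 \cdot 1 = 140$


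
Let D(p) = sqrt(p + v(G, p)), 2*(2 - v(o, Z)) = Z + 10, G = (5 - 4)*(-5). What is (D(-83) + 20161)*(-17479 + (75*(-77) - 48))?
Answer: -469791622 - 11651*I*sqrt(178) ≈ -4.6979e+8 - 1.5544e+5*I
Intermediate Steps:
G = -5 (G = 1*(-5) = -5)
v(o, Z) = -3 - Z/2 (v(o, Z) = 2 - (Z + 10)/2 = 2 - (10 + Z)/2 = 2 + (-5 - Z/2) = -3 - Z/2)
D(p) = sqrt(-3 + p/2) (D(p) = sqrt(p + (-3 - p/2)) = sqrt(-3 + p/2))
(D(-83) + 20161)*(-17479 + (75*(-77) - 48)) = (sqrt(-12 + 2*(-83))/2 + 20161)*(-17479 + (75*(-77) - 48)) = (sqrt(-12 - 166)/2 + 20161)*(-17479 + (-5775 - 48)) = (sqrt(-178)/2 + 20161)*(-17479 - 5823) = ((I*sqrt(178))/2 + 20161)*(-23302) = (I*sqrt(178)/2 + 20161)*(-23302) = (20161 + I*sqrt(178)/2)*(-23302) = -469791622 - 11651*I*sqrt(178)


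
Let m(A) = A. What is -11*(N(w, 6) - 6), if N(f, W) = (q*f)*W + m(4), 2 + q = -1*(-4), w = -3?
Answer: 418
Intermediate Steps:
q = 2 (q = -2 - 1*(-4) = -2 + 4 = 2)
N(f, W) = 4 + 2*W*f (N(f, W) = (2*f)*W + 4 = 2*W*f + 4 = 4 + 2*W*f)
-11*(N(w, 6) - 6) = -11*((4 + 2*6*(-3)) - 6) = -11*((4 - 36) - 6) = -11*(-32 - 6) = -11*(-38) = 418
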